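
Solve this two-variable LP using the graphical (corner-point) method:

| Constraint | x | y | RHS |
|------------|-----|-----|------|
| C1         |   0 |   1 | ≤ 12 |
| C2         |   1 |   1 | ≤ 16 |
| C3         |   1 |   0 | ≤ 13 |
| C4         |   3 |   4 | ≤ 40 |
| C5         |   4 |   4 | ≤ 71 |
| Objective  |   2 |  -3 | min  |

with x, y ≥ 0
Each vertex is the intersection of two constraint boundaries that also satisfies all remaining constraints:
  x = 0 and y = 0 → (0, 0)
  x = 13 and y = 0 → (13, 0)
  x = 13 and 3x + 4y = 40 → (13, 0.25)
  3x + 4y = 40 and x = 0 → (0, 10)

Evaluating z = 2x - 3y at each vertex:
  (0, 0): z = 0
  (13, 0): z = 26
  (13, 0.25): z = 25.25
  (0, 10): z = -30

The minimum is at (0, 10) with z = -30.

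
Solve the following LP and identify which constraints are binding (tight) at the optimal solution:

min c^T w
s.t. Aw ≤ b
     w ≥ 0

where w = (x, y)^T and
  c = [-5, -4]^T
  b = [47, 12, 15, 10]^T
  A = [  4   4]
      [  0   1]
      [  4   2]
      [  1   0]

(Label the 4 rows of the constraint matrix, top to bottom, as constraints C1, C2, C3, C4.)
Optimal: x = 0, y = 7.5
Slack at optimum:
  C1: slack = 17
  C2: slack = 4.5
  C3: slack = 0 (binding)
  C4: slack = 10
  x ≥ 0: x = 0 (binding)
  y ≥ 0: y = 7.5
Binding constraints: C3, x ≥ 0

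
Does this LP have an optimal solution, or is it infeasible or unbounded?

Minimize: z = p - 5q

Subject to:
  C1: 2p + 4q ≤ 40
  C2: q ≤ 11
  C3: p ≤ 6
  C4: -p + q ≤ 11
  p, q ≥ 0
The point (0, 10) satisfies every constraint, so the LP is feasible; the constraints give p ≤ 6 and q ≤ 11, which with p, q ≥ 0 keep the feasible region inside a bounded box. A feasible, bounded LP attains a finite optimum at a vertex.

Feasible with finite optimum z* = -50 at (0, 10).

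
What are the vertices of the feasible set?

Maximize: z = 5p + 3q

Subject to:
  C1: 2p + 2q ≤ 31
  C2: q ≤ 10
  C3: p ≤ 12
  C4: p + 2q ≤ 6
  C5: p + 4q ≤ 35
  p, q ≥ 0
Each vertex is the intersection of two constraint boundaries that also satisfies all remaining constraints:
  p = 0 and q = 0 → (0, 0)
  p + 2q = 6 and q = 0 → (6, 0)
  p + 2q = 6 and p = 0 → (0, 3)

Vertices: (0, 0), (6, 0), (0, 3)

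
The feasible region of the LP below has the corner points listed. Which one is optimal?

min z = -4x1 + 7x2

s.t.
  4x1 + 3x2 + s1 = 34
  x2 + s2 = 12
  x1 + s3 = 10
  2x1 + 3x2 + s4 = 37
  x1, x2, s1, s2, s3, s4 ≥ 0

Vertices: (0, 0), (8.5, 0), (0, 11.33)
(8.5, 0) with z = -34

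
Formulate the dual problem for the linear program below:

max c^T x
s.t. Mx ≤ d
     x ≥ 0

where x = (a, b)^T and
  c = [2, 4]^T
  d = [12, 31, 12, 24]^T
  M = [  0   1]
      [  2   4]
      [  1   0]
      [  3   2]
Minimize: z = 12y1 + 31y2 + 12y3 + 24y4

Subject to:
  C1: -2y2 - y3 - 3y4 ≤ -2
  C2: -y1 - 4y2 - 2y4 ≤ -4
  y1, y2, y3, y4 ≥ 0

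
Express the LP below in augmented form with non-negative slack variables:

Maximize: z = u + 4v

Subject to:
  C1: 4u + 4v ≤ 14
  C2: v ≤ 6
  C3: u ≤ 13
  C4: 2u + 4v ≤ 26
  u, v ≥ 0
max z = u + 4v

s.t.
  4u + 4v + s1 = 14
  v + s2 = 6
  u + s3 = 13
  2u + 4v + s4 = 26
  u, v, s1, s2, s3, s4 ≥ 0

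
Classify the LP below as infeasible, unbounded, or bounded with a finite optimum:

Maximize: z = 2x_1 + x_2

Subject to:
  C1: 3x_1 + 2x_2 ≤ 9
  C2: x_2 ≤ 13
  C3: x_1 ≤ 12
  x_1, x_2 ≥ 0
The point (3, 0) satisfies every constraint, so the LP is feasible; the constraints give x_1 ≤ 12 and x_2 ≤ 13, which with x_1, x_2 ≥ 0 keep the feasible region inside a bounded box. A feasible, bounded LP attains a finite optimum at a vertex.

Evaluating z = 2x_1 + x_2 at each vertex:
  (0, 0): z = 0
  (3, 0): z = 6
  (0, 4.5): z = 4.5

Bounded optimum: z* = 6 at (3, 0).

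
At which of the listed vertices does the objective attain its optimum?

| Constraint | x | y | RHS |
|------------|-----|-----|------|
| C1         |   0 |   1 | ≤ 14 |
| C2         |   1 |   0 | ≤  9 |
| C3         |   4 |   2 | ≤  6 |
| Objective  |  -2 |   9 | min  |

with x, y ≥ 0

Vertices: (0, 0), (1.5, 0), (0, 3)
Evaluating z = -2x + 9y at each vertex:
  (0, 0): z = 0
  (1.5, 0): z = -3
  (0, 3): z = 27

The smallest value is z = -3, attained at (1.5, 0).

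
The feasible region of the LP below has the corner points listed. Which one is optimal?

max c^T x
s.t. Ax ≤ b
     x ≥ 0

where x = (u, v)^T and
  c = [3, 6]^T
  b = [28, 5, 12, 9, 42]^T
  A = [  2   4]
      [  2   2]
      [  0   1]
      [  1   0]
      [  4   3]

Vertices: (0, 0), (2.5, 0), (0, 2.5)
Evaluating z = 3u + 6v at each vertex:
  (0, 0): z = 0
  (2.5, 0): z = 7.5
  (0, 2.5): z = 15

The largest value is z = 15, attained at (0, 2.5).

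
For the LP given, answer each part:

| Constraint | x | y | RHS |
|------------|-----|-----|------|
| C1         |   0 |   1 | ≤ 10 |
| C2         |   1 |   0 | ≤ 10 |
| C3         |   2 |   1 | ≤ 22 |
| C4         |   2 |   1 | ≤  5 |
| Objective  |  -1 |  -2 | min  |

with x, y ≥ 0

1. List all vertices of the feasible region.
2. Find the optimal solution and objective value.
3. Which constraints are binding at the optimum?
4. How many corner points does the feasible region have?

1. (0, 0), (2.5, 0), (0, 5)
2. x = 0, y = 5, z = -10
3. C4, x ≥ 0
4. 3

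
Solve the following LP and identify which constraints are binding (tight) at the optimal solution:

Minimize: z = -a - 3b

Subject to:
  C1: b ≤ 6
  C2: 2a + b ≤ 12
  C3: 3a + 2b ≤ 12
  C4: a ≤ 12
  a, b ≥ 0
Optimal: a = 0, b = 6
Slack at optimum:
  C1: slack = 0 (binding)
  C2: slack = 6
  C3: slack = 0 (binding)
  C4: slack = 12
  a ≥ 0: a = 0 (binding)
  b ≥ 0: b = 6
Binding constraints: C1, C3, a ≥ 0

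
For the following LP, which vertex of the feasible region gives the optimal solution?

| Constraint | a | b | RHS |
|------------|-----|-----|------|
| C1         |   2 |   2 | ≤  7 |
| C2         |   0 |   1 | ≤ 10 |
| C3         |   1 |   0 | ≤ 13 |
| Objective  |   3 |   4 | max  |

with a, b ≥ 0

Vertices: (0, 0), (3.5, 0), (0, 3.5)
Evaluating z = 3a + 4b at each vertex:
  (0, 0): z = 0
  (3.5, 0): z = 10.5
  (0, 3.5): z = 14

The largest value is z = 14, attained at (0, 3.5).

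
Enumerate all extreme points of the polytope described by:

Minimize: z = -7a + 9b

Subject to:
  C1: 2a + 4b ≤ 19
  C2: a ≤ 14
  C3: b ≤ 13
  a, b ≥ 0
Each vertex is the intersection of two constraint boundaries that also satisfies all remaining constraints:
  a = 0 and b = 0 → (0, 0)
  2a + 4b = 19 and b = 0 → (9.5, 0)
  2a + 4b = 19 and a = 0 → (0, 4.75)

Vertices: (0, 0), (9.5, 0), (0, 4.75)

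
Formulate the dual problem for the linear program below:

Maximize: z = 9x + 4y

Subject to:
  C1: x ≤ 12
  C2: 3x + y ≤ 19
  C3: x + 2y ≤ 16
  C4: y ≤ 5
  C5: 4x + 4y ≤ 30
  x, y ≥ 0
Minimize: z = 12y1 + 19y2 + 16y3 + 5y4 + 30y5

Subject to:
  C1: -y1 - 3y2 - y3 - 4y5 ≤ -9
  C2: -y2 - 2y3 - y4 - 4y5 ≤ -4
  y1, y2, y3, y4, y5 ≥ 0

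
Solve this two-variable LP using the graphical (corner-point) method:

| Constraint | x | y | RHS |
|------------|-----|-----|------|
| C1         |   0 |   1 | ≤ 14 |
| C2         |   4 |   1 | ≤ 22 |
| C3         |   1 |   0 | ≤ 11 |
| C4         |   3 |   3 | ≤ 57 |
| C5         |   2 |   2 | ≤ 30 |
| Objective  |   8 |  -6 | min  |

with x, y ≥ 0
x = 0, y = 14, z = -84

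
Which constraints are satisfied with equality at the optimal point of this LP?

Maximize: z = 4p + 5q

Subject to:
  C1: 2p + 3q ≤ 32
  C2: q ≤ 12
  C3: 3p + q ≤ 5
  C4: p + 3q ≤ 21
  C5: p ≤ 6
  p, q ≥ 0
Optimal: p = 0, q = 5
Binding: C3, p ≥ 0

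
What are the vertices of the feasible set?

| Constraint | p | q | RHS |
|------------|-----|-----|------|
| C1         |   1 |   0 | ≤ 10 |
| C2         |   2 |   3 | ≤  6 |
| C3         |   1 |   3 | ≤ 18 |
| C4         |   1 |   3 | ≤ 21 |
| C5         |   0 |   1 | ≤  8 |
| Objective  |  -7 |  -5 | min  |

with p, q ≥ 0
Each vertex is the intersection of two constraint boundaries that also satisfies all remaining constraints:
  p = 0 and q = 0 → (0, 0)
  2p + 3q = 6 and q = 0 → (3, 0)
  2p + 3q = 6 and p = 0 → (0, 2)

Vertices: (0, 0), (3, 0), (0, 2)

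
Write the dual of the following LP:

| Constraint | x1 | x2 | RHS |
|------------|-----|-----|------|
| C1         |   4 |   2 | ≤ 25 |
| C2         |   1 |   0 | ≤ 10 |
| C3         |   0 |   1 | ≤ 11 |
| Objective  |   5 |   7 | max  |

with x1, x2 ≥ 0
Minimize: z = 25y1 + 10y2 + 11y3

Subject to:
  C1: -4y1 - y2 ≤ -5
  C2: -2y1 - y3 ≤ -7
  y1, y2, y3 ≥ 0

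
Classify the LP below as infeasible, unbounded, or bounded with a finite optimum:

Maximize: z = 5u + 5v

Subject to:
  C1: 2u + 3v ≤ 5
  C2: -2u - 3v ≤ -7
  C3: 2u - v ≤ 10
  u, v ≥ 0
C1 requires 2u + 3v ≤ 5, while C2 (-2u - 3v ≤ -7) is equivalent to 2u + 3v ≥ 7. Together they would need 7 ≤ 2u + 3v ≤ 5, which is impossible since 7 > 5. No point satisfies all constraints.

Infeasible: no point satisfies all constraints simultaneously.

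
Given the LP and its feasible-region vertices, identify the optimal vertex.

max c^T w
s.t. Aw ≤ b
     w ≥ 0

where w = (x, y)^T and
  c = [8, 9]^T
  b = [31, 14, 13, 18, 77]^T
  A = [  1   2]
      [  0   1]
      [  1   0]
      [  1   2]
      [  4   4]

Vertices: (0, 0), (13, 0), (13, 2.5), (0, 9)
(13, 2.5) with z = 126.5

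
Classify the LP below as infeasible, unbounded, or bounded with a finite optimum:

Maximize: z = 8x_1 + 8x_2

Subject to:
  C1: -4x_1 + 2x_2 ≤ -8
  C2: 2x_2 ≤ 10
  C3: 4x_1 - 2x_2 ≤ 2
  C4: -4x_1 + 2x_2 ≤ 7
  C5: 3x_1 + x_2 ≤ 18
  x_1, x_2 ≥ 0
C3 requires 4x_1 - 2x_2 ≤ 2, while C1 (-4x_1 + 2x_2 ≤ -8) is equivalent to 4x_1 - 2x_2 ≥ 8. Together they would need 8 ≤ 4x_1 - 2x_2 ≤ 2, which is impossible since 8 > 2. No point satisfies all constraints.

Infeasible: no point satisfies all constraints simultaneously.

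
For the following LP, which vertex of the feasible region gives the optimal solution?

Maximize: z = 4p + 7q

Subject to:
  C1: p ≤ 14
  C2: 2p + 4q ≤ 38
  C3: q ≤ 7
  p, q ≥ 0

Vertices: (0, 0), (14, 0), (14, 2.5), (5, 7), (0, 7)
(14, 2.5) with z = 73.5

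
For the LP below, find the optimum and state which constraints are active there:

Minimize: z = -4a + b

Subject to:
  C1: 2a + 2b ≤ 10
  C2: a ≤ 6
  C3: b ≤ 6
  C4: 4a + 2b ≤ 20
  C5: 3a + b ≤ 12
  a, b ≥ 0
Optimal: a = 4, b = 0
Slack at optimum:
  C1: slack = 2
  C2: slack = 2
  C3: slack = 6
  C4: slack = 4
  C5: slack = 0 (binding)
  a ≥ 0: a = 4
  b ≥ 0: b = 0 (binding)
Binding constraints: C5, b ≥ 0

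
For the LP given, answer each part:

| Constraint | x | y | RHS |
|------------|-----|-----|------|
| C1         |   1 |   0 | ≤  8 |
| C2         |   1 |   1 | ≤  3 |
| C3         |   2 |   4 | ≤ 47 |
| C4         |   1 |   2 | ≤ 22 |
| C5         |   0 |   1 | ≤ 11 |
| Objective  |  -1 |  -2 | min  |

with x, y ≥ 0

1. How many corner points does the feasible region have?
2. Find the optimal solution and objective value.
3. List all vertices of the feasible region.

1. 3
2. x = 0, y = 3, z = -6
3. (0, 0), (3, 0), (0, 3)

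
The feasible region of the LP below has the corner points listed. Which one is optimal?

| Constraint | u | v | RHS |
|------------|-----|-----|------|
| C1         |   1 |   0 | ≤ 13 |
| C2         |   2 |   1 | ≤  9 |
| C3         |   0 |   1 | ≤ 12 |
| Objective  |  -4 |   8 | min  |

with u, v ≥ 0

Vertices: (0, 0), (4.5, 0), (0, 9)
(4.5, 0) with z = -18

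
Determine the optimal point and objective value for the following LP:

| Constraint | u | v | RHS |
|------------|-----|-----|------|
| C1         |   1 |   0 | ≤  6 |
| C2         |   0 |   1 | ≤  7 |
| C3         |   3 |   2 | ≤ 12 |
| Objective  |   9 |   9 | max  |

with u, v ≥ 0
Each vertex is the intersection of two constraint boundaries that also satisfies all remaining constraints:
  u = 0 and v = 0 → (0, 0)
  3u + 2v = 12 and v = 0 → (4, 0)
  3u + 2v = 12 and u = 0 → (0, 6)

Evaluating z = 9u + 9v at each vertex:
  (0, 0): z = 0
  (4, 0): z = 36
  (0, 6): z = 54

The maximum is at (0, 6) with z = 54.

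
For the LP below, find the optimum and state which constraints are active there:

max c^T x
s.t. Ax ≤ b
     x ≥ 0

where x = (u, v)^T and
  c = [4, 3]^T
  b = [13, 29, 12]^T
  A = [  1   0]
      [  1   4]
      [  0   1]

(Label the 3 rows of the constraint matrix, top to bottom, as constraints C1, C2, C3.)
Optimal: u = 13, v = 4
Binding: C1, C2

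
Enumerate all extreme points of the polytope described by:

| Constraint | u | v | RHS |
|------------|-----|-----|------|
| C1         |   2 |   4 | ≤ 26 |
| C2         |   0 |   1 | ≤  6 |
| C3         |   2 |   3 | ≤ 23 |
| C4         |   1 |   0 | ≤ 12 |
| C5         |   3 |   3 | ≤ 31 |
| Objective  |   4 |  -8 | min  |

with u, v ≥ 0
Each vertex is the intersection of two constraint boundaries that also satisfies all remaining constraints:
  u = 0 and v = 0 → (0, 0)
  3u + 3v = 31 and v = 0 → (10.33, 0)
  2u + 3v = 23 and 3u + 3v = 31 → (8, 2.333)
  2u + 4v = 26 and 2u + 3v = 23 → (7, 3)
  2u + 4v = 26 and v = 6 → (1, 6)
  v = 6 and u = 0 → (0, 6)

Vertices: (0, 0), (10.33, 0), (8, 2.333), (7, 3), (1, 6), (0, 6)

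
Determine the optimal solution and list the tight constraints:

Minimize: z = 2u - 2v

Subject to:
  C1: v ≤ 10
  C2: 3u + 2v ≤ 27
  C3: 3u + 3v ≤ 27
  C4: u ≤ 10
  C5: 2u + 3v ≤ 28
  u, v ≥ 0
Optimal: u = 0, v = 9
Slack at optimum:
  C1: slack = 1
  C2: slack = 9
  C3: slack = 0 (binding)
  C4: slack = 10
  C5: slack = 1
  u ≥ 0: u = 0 (binding)
  v ≥ 0: v = 9
Binding constraints: C3, u ≥ 0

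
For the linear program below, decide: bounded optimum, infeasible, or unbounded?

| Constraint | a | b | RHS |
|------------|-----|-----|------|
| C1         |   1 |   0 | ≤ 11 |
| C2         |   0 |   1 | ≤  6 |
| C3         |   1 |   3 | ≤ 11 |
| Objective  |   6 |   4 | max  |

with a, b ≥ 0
The point (11, 0) satisfies every constraint, so the LP is feasible; the constraints give a ≤ 11 and b ≤ 6, which with a, b ≥ 0 keep the feasible region inside a bounded box. A feasible, bounded LP attains a finite optimum at a vertex.

The LP has an optimal solution: (11, 0) with z = 66.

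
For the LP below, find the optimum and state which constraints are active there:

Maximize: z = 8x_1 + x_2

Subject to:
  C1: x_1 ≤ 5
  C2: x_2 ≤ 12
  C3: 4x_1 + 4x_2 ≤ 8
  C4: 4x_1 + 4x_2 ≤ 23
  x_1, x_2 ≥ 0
Optimal: x_1 = 2, x_2 = 0
Binding: C3, x_2 ≥ 0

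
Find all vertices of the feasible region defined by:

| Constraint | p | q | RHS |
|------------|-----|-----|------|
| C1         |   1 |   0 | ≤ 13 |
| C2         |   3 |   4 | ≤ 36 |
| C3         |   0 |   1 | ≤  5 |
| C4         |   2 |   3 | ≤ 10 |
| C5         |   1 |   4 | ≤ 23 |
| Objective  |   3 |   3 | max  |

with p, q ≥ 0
Each vertex is the intersection of two constraint boundaries that also satisfies all remaining constraints:
  p = 0 and q = 0 → (0, 0)
  2p + 3q = 10 and q = 0 → (5, 0)
  2p + 3q = 10 and p = 0 → (0, 3.333)

Vertices: (0, 0), (5, 0), (0, 3.333)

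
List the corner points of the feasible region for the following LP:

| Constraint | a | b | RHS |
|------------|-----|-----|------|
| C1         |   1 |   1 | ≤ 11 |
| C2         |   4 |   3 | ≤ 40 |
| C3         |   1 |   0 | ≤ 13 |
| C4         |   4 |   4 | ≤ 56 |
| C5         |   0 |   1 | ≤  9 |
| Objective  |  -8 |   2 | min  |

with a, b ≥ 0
Each vertex is the intersection of two constraint boundaries that also satisfies all remaining constraints:
  a = 0 and b = 0 → (0, 0)
  4a + 3b = 40 and b = 0 → (10, 0)
  a + b = 11 and 4a + 3b = 40 → (7, 4)
  a + b = 11 and b = 9 → (2, 9)
  b = 9 and a = 0 → (0, 9)

Vertices: (0, 0), (10, 0), (7, 4), (2, 9), (0, 9)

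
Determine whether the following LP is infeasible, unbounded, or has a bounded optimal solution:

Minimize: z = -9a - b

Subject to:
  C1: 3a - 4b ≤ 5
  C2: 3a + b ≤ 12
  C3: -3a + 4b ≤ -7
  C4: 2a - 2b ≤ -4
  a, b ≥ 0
C1 requires 3a - 4b ≤ 5, while C3 (-3a + 4b ≤ -7) is equivalent to 3a - 4b ≥ 7. Together they would need 7 ≤ 3a - 4b ≤ 5, which is impossible since 7 > 5. No point satisfies all constraints.

Infeasible — the constraint set is empty.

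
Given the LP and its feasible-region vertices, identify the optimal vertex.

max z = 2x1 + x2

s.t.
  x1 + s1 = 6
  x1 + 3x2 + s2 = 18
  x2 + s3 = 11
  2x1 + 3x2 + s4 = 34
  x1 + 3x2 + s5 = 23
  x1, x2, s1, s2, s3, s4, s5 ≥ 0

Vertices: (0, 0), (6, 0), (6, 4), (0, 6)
(6, 4) with z = 16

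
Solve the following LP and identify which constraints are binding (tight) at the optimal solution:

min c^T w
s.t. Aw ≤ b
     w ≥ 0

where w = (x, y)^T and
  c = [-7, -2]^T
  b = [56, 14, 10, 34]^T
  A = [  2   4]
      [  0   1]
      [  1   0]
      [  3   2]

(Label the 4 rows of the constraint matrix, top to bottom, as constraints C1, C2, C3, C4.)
Optimal: x = 10, y = 2
Slack at optimum:
  C1: slack = 28
  C2: slack = 12
  C3: slack = 0 (binding)
  C4: slack = 0 (binding)
  x ≥ 0: x = 10
  y ≥ 0: y = 2
Binding constraints: C3, C4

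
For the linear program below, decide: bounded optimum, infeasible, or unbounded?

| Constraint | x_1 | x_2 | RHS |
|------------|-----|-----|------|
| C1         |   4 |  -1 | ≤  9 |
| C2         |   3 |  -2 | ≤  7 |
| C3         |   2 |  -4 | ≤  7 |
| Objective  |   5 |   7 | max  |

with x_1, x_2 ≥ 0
Feasible point: (0, 0) satisfies every constraint, so the LP is feasible.
Direction d = (0, 1): for each constraint row a, a·d ≤ 0 —
  (4)(0) + (-1)(1) = -1 ≤ 0
  (3)(0) + (-2)(1) = -2 ≤ 0
  (2)(0) + (-4)(1) = -4 ≤ 0
and d ≥ 0, so (0, 0) + t·d stays feasible for every t ≥ 0. Along this ray z = 5x_1 + 7x_2 changes by 7 per unit t, so z → +∞.

Unbounded — the objective can increase without bound over the feasible region.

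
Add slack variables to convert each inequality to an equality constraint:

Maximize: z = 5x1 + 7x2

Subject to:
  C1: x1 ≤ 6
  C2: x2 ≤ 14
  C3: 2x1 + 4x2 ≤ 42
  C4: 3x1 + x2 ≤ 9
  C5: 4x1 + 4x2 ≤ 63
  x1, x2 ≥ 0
max z = 5x1 + 7x2

s.t.
  x1 + s1 = 6
  x2 + s2 = 14
  2x1 + 4x2 + s3 = 42
  3x1 + x2 + s4 = 9
  4x1 + 4x2 + s5 = 63
  x1, x2, s1, s2, s3, s4, s5 ≥ 0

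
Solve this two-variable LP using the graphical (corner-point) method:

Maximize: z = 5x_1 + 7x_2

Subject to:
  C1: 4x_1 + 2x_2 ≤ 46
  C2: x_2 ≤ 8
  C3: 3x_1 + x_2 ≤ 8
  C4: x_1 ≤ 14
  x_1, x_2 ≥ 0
x_1 = 0, x_2 = 8, z = 56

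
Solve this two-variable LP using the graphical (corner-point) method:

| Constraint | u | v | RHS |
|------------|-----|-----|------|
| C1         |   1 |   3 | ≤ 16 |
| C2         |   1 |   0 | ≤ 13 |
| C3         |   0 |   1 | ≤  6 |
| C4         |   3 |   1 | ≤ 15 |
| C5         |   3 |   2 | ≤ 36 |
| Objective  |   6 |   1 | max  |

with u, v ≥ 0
Each vertex is the intersection of two constraint boundaries that also satisfies all remaining constraints:
  u = 0 and v = 0 → (0, 0)
  3u + v = 15 and v = 0 → (5, 0)
  u + 3v = 16 and 3u + v = 15 → (3.625, 4.125)
  u + 3v = 16 and u = 0 → (0, 5.333)

Evaluating z = 6u + v at each vertex:
  (0, 0): z = 0
  (5, 0): z = 30
  (3.625, 4.125): z = 25.88
  (0, 5.333): z = 5.333

The maximum is at (5, 0) with z = 30.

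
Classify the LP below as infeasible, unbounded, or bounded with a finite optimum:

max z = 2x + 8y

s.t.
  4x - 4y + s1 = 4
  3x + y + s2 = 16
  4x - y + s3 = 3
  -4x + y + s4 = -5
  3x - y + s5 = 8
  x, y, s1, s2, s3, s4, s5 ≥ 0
The row 4x - y + s3 = 3 with s3 ≥ 0 requires 4x - y ≤ 3, while the row -4x + y + s4 = -5 with s4 ≥ 0 is equivalent to 4x - y ≥ 5. Together they would need 5 ≤ 4x - y ≤ 3, which is impossible since 5 > 3. No point satisfies all constraints.

Infeasible: no point satisfies all constraints simultaneously.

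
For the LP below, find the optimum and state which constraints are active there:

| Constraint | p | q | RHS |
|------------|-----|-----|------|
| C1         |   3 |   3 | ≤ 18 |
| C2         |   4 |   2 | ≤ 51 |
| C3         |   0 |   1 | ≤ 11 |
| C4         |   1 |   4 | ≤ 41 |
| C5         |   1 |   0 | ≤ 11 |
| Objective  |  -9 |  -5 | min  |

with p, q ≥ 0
Optimal: p = 6, q = 0
Slack at optimum:
  C1: slack = 0 (binding)
  C2: slack = 27
  C3: slack = 11
  C4: slack = 35
  C5: slack = 5
  p ≥ 0: p = 6
  q ≥ 0: q = 0 (binding)
Binding constraints: C1, q ≥ 0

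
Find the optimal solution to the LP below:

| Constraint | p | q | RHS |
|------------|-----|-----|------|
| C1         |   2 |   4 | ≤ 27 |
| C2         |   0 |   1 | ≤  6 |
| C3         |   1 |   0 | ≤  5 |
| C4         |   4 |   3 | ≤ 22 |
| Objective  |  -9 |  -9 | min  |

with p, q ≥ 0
p = 1, q = 6, z = -63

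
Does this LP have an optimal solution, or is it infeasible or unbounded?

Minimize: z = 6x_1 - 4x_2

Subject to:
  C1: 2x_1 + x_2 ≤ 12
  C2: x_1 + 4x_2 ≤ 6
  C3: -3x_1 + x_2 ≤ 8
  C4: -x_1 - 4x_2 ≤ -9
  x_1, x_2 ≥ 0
C2 requires x_1 + 4x_2 ≤ 6, while C4 (-x_1 - 4x_2 ≤ -9) is equivalent to x_1 + 4x_2 ≥ 9. Together they would need 9 ≤ x_1 + 4x_2 ≤ 6, which is impossible since 9 > 6. No point satisfies all constraints.

Infeasible: no point satisfies all constraints simultaneously.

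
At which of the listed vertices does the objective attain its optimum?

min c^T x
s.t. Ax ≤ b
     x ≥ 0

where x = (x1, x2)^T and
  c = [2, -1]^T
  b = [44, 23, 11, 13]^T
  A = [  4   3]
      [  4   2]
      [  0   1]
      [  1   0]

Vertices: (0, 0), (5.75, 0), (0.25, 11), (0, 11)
Evaluating z = 2x1 - x2 at each vertex:
  (0, 0): z = 0
  (5.75, 0): z = 11.5
  (0.25, 11): z = -10.5
  (0, 11): z = -11

The smallest value is z = -11, attained at (0, 11).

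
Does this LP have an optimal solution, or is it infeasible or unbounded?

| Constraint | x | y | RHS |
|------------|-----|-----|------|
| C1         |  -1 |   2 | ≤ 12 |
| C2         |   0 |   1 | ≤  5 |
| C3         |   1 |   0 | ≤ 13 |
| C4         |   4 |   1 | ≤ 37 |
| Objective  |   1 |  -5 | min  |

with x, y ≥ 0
The point (0, 5) satisfies every constraint, so the LP is feasible; the constraints give x ≤ 13 and y ≤ 5, which with x, y ≥ 0 keep the feasible region inside a bounded box. A feasible, bounded LP attains a finite optimum at a vertex.

Evaluating z = x - 5y at each vertex:
  (0, 0): z = 0
  (9.25, 0): z = 9.25
  (8, 5): z = -17
  (0, 5): z = -25

Bounded optimum: z* = -25 at (0, 5).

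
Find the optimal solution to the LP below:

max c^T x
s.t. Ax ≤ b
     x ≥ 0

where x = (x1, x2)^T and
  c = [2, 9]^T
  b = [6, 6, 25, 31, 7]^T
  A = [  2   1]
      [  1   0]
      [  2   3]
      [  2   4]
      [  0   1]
Each vertex is the intersection of two constraint boundaries that also satisfies all remaining constraints:
  x1 = 0 and x2 = 0 → (0, 0)
  2x1 + x2 = 6 and x2 = 0 → (3, 0)
  2x1 + x2 = 6 and x1 = 0 → (0, 6)

Evaluating z = 2x1 + 9x2 at each vertex:
  (0, 0): z = 0
  (3, 0): z = 6
  (0, 6): z = 54

The maximum is at (0, 6) with z = 54.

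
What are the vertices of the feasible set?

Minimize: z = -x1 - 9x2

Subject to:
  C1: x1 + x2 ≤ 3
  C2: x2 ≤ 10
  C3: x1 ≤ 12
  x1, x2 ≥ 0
Each vertex is the intersection of two constraint boundaries that also satisfies all remaining constraints:
  x1 = 0 and x2 = 0 → (0, 0)
  x1 + x2 = 3 and x2 = 0 → (3, 0)
  x1 + x2 = 3 and x1 = 0 → (0, 3)

Vertices: (0, 0), (3, 0), (0, 3)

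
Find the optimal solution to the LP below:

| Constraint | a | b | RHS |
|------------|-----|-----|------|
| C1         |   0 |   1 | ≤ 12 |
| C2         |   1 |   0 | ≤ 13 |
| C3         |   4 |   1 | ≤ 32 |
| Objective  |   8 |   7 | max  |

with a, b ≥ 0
a = 5, b = 12, z = 124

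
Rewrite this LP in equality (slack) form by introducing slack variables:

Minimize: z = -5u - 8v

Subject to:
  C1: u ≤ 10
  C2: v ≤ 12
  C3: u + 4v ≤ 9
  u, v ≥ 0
min z = -5u - 8v

s.t.
  u + s1 = 10
  v + s2 = 12
  u + 4v + s3 = 9
  u, v, s1, s2, s3 ≥ 0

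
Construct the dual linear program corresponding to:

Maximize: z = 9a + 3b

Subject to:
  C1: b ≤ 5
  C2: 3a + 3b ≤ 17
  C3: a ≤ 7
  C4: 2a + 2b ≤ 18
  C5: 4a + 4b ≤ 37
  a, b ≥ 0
Minimize: z = 5y1 + 17y2 + 7y3 + 18y4 + 37y5

Subject to:
  C1: -3y2 - y3 - 2y4 - 4y5 ≤ -9
  C2: -y1 - 3y2 - 2y4 - 4y5 ≤ -3
  y1, y2, y3, y4, y5 ≥ 0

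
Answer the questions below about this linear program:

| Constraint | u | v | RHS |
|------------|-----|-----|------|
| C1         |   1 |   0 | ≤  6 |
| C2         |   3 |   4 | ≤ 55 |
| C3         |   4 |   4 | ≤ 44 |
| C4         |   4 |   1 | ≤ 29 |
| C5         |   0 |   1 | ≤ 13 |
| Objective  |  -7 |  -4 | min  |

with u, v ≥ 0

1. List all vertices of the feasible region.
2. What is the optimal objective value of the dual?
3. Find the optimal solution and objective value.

1. (0, 0), (6, 0), (6, 5), (0, 11)
2. -62 (by strong duality, equal to the primal optimum)
3. u = 6, v = 5, z = -62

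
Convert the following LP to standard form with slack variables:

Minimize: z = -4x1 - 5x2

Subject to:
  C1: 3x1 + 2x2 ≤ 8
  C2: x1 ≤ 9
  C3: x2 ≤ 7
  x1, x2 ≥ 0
min z = -4x1 - 5x2

s.t.
  3x1 + 2x2 + s1 = 8
  x1 + s2 = 9
  x2 + s3 = 7
  x1, x2, s1, s2, s3 ≥ 0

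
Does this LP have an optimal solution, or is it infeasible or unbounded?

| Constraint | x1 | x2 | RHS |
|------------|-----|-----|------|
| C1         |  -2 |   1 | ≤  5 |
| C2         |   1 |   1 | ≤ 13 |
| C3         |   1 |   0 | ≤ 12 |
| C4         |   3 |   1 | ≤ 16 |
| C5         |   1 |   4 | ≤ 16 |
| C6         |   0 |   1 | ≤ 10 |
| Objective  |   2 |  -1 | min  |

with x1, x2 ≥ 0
The point (0, 4) satisfies every constraint, so the LP is feasible; the constraints give x1 ≤ 12 and x2 ≤ 10, which with x1, x2 ≥ 0 keep the feasible region inside a bounded box. A feasible, bounded LP attains a finite optimum at a vertex.

Feasible with finite optimum z* = -4 at (0, 4).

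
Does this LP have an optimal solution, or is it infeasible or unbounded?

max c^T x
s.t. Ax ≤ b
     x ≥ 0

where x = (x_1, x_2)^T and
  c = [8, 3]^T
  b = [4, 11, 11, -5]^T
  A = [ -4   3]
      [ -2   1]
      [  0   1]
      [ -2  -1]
Feasible point: (2, 1) satisfies every constraint, so the LP is feasible.
Direction d = (1, 0): for each constraint row a, a·d ≤ 0 —
  (-4)(1) + (3)(0) = -4 ≤ 0
  (-2)(1) + (1)(0) = -2 ≤ 0
  (0)(1) + (1)(0) = 0 ≤ 0
  (-2)(1) + (-1)(0) = -2 ≤ 0
and d ≥ 0, so (2, 1) + t·d stays feasible for every t ≥ 0. Along this ray z = 8x_1 + 3x_2 changes by 8 per unit t, so z → +∞.

Unbounded: there is a feasible ray along which z → +∞.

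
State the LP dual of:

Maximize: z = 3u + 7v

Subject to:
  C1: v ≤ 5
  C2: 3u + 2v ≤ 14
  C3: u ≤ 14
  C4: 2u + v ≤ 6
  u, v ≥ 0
Minimize: z = 5y1 + 14y2 + 14y3 + 6y4

Subject to:
  C1: -3y2 - y3 - 2y4 ≤ -3
  C2: -y1 - 2y2 - y4 ≤ -7
  y1, y2, y3, y4 ≥ 0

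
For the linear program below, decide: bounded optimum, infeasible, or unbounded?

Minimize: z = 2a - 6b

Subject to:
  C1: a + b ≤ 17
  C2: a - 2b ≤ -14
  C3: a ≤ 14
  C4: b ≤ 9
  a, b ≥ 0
The point (0, 9) satisfies every constraint, so the LP is feasible; the constraints give a ≤ 14 and b ≤ 9, which with a, b ≥ 0 keep the feasible region inside a bounded box. A feasible, bounded LP attains a finite optimum at a vertex.

Evaluating z = 2a - 6b at each vertex:
  (0, 7): z = -42
  (4, 9): z = -46
  (0, 9): z = -54

The LP has an optimal solution: (0, 9) with z = -54.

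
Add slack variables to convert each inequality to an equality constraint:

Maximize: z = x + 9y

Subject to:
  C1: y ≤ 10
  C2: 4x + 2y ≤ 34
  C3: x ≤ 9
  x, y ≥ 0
max z = x + 9y

s.t.
  y + s1 = 10
  4x + 2y + s2 = 34
  x + s3 = 9
  x, y, s1, s2, s3 ≥ 0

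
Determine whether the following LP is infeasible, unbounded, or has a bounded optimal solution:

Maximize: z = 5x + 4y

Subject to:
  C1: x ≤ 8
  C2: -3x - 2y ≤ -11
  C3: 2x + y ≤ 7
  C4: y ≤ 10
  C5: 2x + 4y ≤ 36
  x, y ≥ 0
The point (0, 7) satisfies every constraint, so the LP is feasible; the constraints give x ≤ 8 and y ≤ 10, which with x, y ≥ 0 keep the feasible region inside a bounded box. A feasible, bounded LP attains a finite optimum at a vertex.

Evaluating z = 5x + 4y at each vertex:
  (3, 1): z = 19
  (0, 7): z = 28
  (0, 5.5): z = 22

The LP has an optimal solution: (0, 7) with z = 28.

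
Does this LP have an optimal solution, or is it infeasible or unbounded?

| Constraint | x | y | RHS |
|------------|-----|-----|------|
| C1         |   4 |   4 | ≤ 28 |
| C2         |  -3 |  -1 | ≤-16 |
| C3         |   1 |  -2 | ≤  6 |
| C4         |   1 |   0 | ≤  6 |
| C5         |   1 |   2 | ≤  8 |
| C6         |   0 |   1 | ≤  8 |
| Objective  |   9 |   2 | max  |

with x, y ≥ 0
The point (6, 1) satisfies every constraint, so the LP is feasible; the constraints give x ≤ 6 and y ≤ 8, which with x, y ≥ 0 keep the feasible region inside a bounded box. A feasible, bounded LP attains a finite optimum at a vertex.

The LP has an optimal solution: (6, 1) with z = 56.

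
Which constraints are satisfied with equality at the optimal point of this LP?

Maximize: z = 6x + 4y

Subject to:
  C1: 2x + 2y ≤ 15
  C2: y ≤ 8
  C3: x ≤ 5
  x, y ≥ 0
Optimal: x = 5, y = 2.5
Slack at optimum:
  C1: slack = 0 (binding)
  C2: slack = 5.5
  C3: slack = 0 (binding)
  x ≥ 0: x = 5
  y ≥ 0: y = 2.5
Binding constraints: C1, C3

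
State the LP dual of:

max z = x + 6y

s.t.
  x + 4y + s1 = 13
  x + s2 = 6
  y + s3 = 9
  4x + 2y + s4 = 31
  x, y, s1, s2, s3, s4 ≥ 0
Minimize: z = 13y1 + 6y2 + 9y3 + 31y4

Subject to:
  C1: -y1 - y2 - 4y4 ≤ -1
  C2: -4y1 - y3 - 2y4 ≤ -6
  y1, y2, y3, y4 ≥ 0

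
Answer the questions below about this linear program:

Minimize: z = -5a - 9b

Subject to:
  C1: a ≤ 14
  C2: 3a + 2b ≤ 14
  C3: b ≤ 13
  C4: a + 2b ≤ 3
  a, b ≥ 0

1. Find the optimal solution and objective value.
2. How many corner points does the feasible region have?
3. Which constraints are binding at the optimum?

1. a = 3, b = 0, z = -15
2. 3
3. C4, b ≥ 0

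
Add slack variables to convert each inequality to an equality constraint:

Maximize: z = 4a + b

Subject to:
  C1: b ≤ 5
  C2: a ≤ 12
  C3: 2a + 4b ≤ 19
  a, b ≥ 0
max z = 4a + b

s.t.
  b + s1 = 5
  a + s2 = 12
  2a + 4b + s3 = 19
  a, b, s1, s2, s3 ≥ 0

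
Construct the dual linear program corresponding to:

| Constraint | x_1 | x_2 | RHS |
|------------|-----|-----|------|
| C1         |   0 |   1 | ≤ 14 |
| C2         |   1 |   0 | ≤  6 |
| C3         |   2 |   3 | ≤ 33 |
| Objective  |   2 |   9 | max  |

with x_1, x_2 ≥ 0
Minimize: z = 14y1 + 6y2 + 33y3

Subject to:
  C1: -y2 - 2y3 ≤ -2
  C2: -y1 - 3y3 ≤ -9
  y1, y2, y3 ≥ 0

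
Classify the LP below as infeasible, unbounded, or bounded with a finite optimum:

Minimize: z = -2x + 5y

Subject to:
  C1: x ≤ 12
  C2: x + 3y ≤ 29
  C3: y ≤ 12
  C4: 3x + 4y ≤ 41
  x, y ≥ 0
The point (12, 0) satisfies every constraint, so the LP is feasible; the constraints give x ≤ 12 and y ≤ 12, which with x, y ≥ 0 keep the feasible region inside a bounded box. A feasible, bounded LP attains a finite optimum at a vertex.

Evaluating z = -2x + 5y at each vertex:
  (0, 0): z = 0
  (12, 0): z = -24
  (12, 1.25): z = -17.75
  (1.4, 9.2): z = 43.2
  (0, 9.667): z = 48.33

Bounded optimum: z* = -24 at (12, 0).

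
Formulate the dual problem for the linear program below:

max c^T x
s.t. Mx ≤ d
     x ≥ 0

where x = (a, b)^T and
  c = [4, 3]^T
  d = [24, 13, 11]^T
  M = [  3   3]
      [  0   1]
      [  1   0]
Minimize: z = 24y1 + 13y2 + 11y3

Subject to:
  C1: -3y1 - y3 ≤ -4
  C2: -3y1 - y2 ≤ -3
  y1, y2, y3 ≥ 0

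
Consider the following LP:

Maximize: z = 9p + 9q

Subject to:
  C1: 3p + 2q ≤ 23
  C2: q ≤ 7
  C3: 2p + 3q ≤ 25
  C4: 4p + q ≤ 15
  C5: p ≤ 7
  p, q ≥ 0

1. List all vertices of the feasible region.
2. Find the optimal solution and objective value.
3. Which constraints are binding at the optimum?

1. (0, 0), (3.75, 0), (2, 7), (0, 7)
2. p = 2, q = 7, z = 81
3. C2, C3, C4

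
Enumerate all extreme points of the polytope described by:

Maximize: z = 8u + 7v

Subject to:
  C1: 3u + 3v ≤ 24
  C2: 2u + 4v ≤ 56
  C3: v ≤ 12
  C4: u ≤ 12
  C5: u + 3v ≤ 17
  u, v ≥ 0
Each vertex is the intersection of two constraint boundaries that also satisfies all remaining constraints:
  u = 0 and v = 0 → (0, 0)
  3u + 3v = 24 and v = 0 → (8, 0)
  3u + 3v = 24 and u + 3v = 17 → (3.5, 4.5)
  u + 3v = 17 and u = 0 → (0, 5.667)

Vertices: (0, 0), (8, 0), (3.5, 4.5), (0, 5.667)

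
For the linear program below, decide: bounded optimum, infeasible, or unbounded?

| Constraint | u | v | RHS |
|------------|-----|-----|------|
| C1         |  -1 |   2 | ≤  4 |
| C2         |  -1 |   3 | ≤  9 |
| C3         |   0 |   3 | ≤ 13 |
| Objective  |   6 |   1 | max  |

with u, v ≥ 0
Feasible point: (0, 0) satisfies every constraint, so the LP is feasible.
Direction d = (1, 0): for each constraint row a, a·d ≤ 0 —
  (-1)(1) + (2)(0) = -1 ≤ 0
  (-1)(1) + (3)(0) = -1 ≤ 0
  (0)(1) + (3)(0) = 0 ≤ 0
and d ≥ 0, so (0, 0) + t·d stays feasible for every t ≥ 0. Along this ray z = 6u + v changes by 6 per unit t, so z → +∞.

Unbounded: there is a feasible ray along which z → +∞.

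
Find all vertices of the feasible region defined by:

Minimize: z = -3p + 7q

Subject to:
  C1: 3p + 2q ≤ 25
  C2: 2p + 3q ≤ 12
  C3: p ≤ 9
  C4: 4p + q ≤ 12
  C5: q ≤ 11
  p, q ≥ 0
Each vertex is the intersection of two constraint boundaries that also satisfies all remaining constraints:
  p = 0 and q = 0 → (0, 0)
  4p + q = 12 and q = 0 → (3, 0)
  2p + 3q = 12 and 4p + q = 12 → (2.4, 2.4)
  2p + 3q = 12 and p = 0 → (0, 4)

Vertices: (0, 0), (3, 0), (2.4, 2.4), (0, 4)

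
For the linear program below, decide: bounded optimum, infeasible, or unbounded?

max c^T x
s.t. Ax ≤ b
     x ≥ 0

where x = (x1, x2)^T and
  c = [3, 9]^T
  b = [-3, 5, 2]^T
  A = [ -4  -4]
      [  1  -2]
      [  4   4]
One constraint requires 4x1 + 4x2 ≤ 2, while the constraint -4x1 - 4x2 ≤ -3 is equivalent to 4x1 + 4x2 ≥ 3. Together they would need 3 ≤ 4x1 + 4x2 ≤ 2, which is impossible since 3 > 2. No point satisfies all constraints.

Infeasible: no point satisfies all constraints simultaneously.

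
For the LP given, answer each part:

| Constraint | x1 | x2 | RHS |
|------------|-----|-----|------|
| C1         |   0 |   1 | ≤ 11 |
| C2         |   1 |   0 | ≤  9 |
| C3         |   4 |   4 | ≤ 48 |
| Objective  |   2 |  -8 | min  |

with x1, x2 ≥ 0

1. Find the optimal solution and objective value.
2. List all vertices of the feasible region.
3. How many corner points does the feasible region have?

1. x1 = 0, x2 = 11, z = -88
2. (0, 0), (9, 0), (9, 3), (1, 11), (0, 11)
3. 5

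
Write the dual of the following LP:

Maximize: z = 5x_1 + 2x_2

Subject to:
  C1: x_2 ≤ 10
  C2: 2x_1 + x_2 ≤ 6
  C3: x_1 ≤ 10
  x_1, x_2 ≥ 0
Minimize: z = 10y1 + 6y2 + 10y3

Subject to:
  C1: -2y2 - y3 ≤ -5
  C2: -y1 - y2 ≤ -2
  y1, y2, y3 ≥ 0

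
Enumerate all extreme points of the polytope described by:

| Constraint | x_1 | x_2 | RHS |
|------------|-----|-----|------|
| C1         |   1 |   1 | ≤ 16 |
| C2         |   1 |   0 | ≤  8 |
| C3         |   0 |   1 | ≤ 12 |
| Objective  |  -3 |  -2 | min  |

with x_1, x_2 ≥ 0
Each vertex is the intersection of two constraint boundaries that also satisfies all remaining constraints:
  x_1 = 0 and x_2 = 0 → (0, 0)
  x_1 = 8 and x_2 = 0 → (8, 0)
  x_1 + x_2 = 16 and x_1 = 8 → (8, 8)
  x_1 + x_2 = 16 and x_2 = 12 → (4, 12)
  x_2 = 12 and x_1 = 0 → (0, 12)

Vertices: (0, 0), (8, 0), (8, 8), (4, 12), (0, 12)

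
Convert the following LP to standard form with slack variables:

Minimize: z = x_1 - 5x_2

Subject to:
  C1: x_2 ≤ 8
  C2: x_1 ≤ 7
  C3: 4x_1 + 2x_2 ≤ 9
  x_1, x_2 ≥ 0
min z = x_1 - 5x_2

s.t.
  x_2 + s1 = 8
  x_1 + s2 = 7
  4x_1 + 2x_2 + s3 = 9
  x_1, x_2, s1, s2, s3 ≥ 0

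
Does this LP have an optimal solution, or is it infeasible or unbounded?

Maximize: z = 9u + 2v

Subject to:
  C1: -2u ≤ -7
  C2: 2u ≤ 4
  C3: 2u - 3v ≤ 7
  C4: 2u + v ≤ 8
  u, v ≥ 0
C2 requires 2u ≤ 4, while C1 (-2u ≤ -7) is equivalent to 2u ≥ 7. Together they would need 7 ≤ 2u ≤ 4, which is impossible since 7 > 4. No point satisfies all constraints.

Infeasible: no point satisfies all constraints simultaneously.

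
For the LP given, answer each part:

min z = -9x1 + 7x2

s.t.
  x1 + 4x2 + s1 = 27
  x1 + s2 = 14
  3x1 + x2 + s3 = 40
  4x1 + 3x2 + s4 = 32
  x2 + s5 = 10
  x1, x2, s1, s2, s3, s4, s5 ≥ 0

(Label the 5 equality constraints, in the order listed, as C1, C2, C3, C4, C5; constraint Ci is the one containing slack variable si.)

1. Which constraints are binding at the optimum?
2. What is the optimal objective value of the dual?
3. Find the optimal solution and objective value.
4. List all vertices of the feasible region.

1. C4, x2 ≥ 0
2. -72 (by strong duality, equal to the primal optimum)
3. x1 = 8, x2 = 0, z = -72
4. (0, 0), (8, 0), (3.615, 5.846), (0, 6.75)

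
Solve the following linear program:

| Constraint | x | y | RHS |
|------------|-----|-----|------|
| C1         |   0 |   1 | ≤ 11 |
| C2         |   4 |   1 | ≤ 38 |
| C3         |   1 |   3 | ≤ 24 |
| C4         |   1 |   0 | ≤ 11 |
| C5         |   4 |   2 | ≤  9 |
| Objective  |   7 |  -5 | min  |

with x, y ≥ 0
x = 0, y = 4.5, z = -22.5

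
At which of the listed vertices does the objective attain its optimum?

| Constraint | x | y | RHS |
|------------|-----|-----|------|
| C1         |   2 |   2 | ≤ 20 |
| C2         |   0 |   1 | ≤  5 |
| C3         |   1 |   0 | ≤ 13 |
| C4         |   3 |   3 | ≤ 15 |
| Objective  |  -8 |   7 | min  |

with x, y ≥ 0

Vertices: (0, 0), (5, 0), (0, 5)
Evaluating z = -8x + 7y at each vertex:
  (0, 0): z = 0
  (5, 0): z = -40
  (0, 5): z = 35

The smallest value is z = -40, attained at (5, 0).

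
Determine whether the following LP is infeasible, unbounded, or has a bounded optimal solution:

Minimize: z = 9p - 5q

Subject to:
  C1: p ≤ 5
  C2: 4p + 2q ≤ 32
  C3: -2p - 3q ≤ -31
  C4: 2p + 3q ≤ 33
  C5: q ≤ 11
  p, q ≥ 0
The point (0, 11) satisfies every constraint, so the LP is feasible; the constraints give p ≤ 5 and q ≤ 11, which with p, q ≥ 0 keep the feasible region inside a bounded box. A feasible, bounded LP attains a finite optimum at a vertex.

Evaluating z = 9p - 5q at each vertex:
  (4.25, 7.5): z = 0.75
  (3.75, 8.5): z = -8.75
  (0, 11): z = -55
  (0, 10.33): z = -51.67

Bounded optimum: z* = -55 at (0, 11).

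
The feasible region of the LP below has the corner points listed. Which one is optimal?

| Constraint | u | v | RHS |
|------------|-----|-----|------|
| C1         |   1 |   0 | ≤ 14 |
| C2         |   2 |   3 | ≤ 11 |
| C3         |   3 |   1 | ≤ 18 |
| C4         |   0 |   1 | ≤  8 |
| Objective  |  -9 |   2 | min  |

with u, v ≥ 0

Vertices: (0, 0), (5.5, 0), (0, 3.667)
Evaluating z = -9u + 2v at each vertex:
  (0, 0): z = 0
  (5.5, 0): z = -49.5
  (0, 3.667): z = 7.333

The smallest value is z = -49.5, attained at (5.5, 0).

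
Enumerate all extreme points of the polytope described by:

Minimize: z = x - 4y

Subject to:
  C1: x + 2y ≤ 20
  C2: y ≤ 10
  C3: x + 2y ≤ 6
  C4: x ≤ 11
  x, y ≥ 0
Each vertex is the intersection of two constraint boundaries that also satisfies all remaining constraints:
  x = 0 and y = 0 → (0, 0)
  x + 2y = 6 and y = 0 → (6, 0)
  x + 2y = 6 and x = 0 → (0, 3)

Vertices: (0, 0), (6, 0), (0, 3)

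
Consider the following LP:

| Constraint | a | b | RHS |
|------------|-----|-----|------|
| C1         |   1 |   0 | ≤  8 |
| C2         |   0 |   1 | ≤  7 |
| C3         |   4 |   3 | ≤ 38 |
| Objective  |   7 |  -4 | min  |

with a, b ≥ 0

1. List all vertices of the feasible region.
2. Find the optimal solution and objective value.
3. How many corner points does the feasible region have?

1. (0, 0), (8, 0), (8, 2), (4.25, 7), (0, 7)
2. a = 0, b = 7, z = -28
3. 5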